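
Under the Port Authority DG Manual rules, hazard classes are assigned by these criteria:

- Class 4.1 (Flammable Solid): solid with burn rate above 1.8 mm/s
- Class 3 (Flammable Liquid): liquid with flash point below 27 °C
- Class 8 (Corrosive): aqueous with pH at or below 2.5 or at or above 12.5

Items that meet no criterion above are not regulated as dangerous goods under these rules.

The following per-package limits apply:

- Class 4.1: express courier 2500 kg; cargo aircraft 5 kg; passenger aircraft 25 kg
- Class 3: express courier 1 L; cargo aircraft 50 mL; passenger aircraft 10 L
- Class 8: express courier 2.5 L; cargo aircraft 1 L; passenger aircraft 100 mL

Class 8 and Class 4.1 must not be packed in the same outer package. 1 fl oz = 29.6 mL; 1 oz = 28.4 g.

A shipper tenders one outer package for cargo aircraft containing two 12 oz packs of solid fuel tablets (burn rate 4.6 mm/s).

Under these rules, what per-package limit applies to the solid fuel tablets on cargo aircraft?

5 kg

The solid fuel tablets have burn rate 4.6 mm/s, which is > 1.8 mm/s, so they are Class 4.1 (Flammable Solid).
The cargo aircraft limit for Class 4.1 is 5 kg.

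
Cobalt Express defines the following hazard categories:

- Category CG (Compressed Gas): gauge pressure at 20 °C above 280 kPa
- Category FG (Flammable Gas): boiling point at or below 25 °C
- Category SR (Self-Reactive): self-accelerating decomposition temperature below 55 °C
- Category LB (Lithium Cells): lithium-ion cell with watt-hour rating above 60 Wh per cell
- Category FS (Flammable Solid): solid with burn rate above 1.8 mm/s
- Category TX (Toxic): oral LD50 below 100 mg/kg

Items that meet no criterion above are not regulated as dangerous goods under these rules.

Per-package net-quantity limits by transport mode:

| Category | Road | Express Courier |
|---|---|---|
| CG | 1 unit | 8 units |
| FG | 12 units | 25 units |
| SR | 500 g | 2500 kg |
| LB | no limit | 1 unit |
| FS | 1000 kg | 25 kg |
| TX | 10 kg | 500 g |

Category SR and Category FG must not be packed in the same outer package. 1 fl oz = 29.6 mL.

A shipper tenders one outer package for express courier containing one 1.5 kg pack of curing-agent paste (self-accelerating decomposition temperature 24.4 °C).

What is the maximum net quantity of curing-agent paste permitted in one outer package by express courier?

Self-accelerating decomposition temperature 24.4 °C meets the Category SR criterion (Self-Reactive), so the curing-agent paste is Category SR.
The express courier limit for Category SR is 2500 kg.

2500 kg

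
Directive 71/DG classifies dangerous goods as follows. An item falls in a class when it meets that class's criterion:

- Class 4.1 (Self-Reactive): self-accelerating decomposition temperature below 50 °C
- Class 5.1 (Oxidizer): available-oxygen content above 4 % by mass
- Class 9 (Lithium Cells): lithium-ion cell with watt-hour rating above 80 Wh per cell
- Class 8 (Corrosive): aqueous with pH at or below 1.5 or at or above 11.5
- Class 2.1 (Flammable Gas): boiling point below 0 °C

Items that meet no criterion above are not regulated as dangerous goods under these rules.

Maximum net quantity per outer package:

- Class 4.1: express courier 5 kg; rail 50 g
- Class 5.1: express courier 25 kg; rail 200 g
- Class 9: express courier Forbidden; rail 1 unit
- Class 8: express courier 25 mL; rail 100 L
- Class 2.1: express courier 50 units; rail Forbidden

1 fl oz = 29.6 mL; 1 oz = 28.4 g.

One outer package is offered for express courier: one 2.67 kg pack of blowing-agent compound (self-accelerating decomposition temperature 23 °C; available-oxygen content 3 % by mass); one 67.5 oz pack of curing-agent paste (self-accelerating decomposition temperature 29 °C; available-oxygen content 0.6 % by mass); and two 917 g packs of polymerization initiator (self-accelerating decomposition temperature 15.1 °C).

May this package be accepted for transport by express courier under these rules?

Self-accelerating decomposition temperature 23 °C meets the Class 4.1 criterion (Self-Reactive), so the blowing-agent compound is Class 4.1.
With self-accelerating decomposition temperature 29 °C (< 50 °C), the curing-agent paste falls in Class 4.1.
With self-accelerating decomposition temperature 15.1 °C (< 50 °C), the polymerization initiator falls in Class 4.1.
Class 4.1 net quantity: 2.67 kg + (one 67.5 oz pack = 1.917 kg) + (two 917 g packs = 1.834 kg) = 6.421 kg.
6.421 kg exceeds the express courier limit of 5 kg for Class 4.1.

No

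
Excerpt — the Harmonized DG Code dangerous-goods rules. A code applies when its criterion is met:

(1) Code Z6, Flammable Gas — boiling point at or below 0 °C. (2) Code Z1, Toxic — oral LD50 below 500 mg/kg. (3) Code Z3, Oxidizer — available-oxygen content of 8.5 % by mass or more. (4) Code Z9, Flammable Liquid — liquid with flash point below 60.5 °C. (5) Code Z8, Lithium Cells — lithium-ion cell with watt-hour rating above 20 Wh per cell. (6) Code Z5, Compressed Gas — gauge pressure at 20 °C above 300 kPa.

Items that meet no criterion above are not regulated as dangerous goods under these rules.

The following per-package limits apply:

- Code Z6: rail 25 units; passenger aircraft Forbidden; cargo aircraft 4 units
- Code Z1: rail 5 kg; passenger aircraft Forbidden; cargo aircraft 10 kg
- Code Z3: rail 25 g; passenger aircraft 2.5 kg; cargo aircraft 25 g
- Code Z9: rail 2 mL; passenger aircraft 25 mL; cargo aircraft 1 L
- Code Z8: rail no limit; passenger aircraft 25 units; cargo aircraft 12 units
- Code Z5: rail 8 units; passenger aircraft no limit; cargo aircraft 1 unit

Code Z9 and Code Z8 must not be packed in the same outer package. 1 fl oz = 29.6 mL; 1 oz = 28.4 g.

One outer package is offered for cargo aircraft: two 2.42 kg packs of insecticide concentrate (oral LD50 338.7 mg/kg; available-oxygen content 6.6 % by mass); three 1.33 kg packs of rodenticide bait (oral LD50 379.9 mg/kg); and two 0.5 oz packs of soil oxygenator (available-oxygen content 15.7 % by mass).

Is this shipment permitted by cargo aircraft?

No

Insecticide concentrate: oral LD50 338.7 mg/kg < 500 mg/kg → Code Z1 (Toxic).
With oral LD50 379.9 mg/kg (< 500 mg/kg), the rodenticide bait falls in Code Z1.
With available-oxygen content 15.7 % by mass (≥ 8.5 % by mass), the soil oxygenator falls in Code Z3.
Total Code Z1: (two 2.42 kg packs = 4.84 kg) + (three 1.33 kg packs = 3.99 kg) = 8.83 kg.
8.83 kg is within the cargo aircraft limit of 10 kg for Code Z1.
Code Z3 quantity: two 0.5 oz packs = 28.4 g.
28.4 g > 25 g (cargo aircraft limit, Code Z3) — over the limit.
The segregation rule (Code Z9 with Code Z8) does not apply to Code Z1 with Code Z3.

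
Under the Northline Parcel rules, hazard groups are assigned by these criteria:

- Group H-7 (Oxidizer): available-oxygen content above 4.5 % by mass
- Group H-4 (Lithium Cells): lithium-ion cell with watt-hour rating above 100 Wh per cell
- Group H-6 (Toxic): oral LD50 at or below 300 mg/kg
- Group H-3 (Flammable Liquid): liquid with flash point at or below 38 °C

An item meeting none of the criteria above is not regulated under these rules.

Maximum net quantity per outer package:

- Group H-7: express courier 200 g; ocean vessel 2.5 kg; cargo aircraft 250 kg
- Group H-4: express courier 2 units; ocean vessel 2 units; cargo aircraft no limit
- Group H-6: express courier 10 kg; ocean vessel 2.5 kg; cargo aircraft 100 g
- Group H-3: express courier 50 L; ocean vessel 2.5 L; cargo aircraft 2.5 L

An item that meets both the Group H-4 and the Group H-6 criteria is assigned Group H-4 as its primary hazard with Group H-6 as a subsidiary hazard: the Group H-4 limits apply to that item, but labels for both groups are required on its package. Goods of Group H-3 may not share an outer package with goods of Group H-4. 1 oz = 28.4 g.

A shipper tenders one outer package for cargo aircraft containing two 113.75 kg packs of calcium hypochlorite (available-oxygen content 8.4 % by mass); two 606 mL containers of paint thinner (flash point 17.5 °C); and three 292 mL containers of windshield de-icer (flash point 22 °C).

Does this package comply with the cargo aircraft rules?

Calcium hypochlorite: available-oxygen content 8.4 % by mass > 4.5 % by mass → Group H-7 (Oxidizer).
Paint thinner: flash point 17.5 °C ≤ 38 °C → Group H-3 (Flammable Liquid).
With flash point 22 °C (≤ 38 °C), the windshield de-icer falls in Group H-3.
Group H-3 net quantity: (two 606 mL containers = 1.212 L) + (three 292 mL containers = 876 mL) = 2.088 L.
That is within the Group H-3 cargo aircraft limit of 2.5 L.
Group H-7 quantity: two 113.75 kg packs = 227.5 kg.
227.5 kg ≤ 250 kg (cargo aircraft limit, Group H-7) — within limit.
The segregation rule (Group H-3 with Group H-4) does not apply to Group H-3 with Group H-7.
Every hazard group is within its cargo aircraft limit and no segregation rule is violated.

Yes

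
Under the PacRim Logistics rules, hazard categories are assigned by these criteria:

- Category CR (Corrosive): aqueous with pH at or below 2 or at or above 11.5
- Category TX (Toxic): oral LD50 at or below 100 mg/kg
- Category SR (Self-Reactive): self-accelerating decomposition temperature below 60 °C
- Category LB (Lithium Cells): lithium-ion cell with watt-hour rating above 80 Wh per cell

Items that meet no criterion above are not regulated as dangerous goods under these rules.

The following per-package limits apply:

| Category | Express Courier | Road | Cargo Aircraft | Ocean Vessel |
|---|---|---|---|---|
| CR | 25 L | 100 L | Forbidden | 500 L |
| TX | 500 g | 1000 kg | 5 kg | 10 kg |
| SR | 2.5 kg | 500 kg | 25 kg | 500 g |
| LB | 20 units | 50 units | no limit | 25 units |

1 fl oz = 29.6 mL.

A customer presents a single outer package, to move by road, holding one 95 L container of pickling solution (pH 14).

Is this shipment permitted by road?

pH 14 meets the Category CR criterion (Corrosive), so the pickling solution is Category CR.
Category CR quantity: 95 L.
95 L ≤ 100 L (road limit, Category CR) — within limit.

Yes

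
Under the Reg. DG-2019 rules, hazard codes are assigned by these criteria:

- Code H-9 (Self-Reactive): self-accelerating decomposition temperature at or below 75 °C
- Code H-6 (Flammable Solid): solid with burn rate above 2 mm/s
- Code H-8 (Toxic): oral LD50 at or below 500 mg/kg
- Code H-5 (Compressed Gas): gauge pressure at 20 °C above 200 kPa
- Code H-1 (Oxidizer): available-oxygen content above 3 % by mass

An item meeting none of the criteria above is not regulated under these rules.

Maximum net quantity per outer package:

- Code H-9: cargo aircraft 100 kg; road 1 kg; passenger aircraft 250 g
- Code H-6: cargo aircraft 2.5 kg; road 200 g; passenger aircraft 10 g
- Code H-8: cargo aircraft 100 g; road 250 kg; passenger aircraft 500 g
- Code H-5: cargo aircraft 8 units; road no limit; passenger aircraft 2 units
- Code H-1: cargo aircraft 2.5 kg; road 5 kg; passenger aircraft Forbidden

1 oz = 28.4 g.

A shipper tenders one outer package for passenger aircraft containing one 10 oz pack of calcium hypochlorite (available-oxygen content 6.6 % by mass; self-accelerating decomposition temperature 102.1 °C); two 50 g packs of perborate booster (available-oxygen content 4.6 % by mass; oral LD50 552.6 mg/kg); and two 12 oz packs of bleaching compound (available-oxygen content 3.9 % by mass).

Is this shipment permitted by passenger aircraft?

Available-oxygen content 6.6 % by mass meets the Code H-1 criterion (Oxidizer), so the calcium hypochlorite is Code H-1.
Perborate booster: available-oxygen content 4.6 % by mass > 3 % by mass → Code H-1 (Oxidizer).
Available-oxygen content 3.9 % by mass meets the Code H-1 criterion (Oxidizer), so the bleaching compound is Code H-1.
Total Code H-1: (one 10 oz pack = 284 g) + (two 50 g packs = 100 g) + (two 12 oz packs = 681.6 g) = 1065.6 g.
Code H-1 is Forbidden by passenger aircraft.

No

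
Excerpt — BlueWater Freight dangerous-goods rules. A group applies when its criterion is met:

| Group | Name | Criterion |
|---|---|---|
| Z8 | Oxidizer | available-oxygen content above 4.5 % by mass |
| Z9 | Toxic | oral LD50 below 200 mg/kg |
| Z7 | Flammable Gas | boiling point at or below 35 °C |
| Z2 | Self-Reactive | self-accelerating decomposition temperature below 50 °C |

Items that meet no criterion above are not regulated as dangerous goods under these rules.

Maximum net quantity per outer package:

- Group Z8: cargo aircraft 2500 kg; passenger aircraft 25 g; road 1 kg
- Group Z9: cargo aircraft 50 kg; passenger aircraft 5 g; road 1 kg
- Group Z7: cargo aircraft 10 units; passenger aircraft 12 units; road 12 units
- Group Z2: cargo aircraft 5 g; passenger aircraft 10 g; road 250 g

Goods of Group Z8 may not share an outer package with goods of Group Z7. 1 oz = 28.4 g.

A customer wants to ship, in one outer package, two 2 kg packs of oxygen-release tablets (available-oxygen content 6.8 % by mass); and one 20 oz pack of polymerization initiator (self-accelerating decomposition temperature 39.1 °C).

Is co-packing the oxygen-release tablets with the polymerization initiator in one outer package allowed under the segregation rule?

Available-oxygen content 6.8 % by mass meets the Group Z8 criterion (Oxidizer), so the oxygen-release tablets are Group Z8.
Polymerization initiator: self-accelerating decomposition temperature 39.1 °C < 50 °C → Group Z2 (Self-Reactive).
No segregation rule bars Group Z8 with Group Z2.

Yes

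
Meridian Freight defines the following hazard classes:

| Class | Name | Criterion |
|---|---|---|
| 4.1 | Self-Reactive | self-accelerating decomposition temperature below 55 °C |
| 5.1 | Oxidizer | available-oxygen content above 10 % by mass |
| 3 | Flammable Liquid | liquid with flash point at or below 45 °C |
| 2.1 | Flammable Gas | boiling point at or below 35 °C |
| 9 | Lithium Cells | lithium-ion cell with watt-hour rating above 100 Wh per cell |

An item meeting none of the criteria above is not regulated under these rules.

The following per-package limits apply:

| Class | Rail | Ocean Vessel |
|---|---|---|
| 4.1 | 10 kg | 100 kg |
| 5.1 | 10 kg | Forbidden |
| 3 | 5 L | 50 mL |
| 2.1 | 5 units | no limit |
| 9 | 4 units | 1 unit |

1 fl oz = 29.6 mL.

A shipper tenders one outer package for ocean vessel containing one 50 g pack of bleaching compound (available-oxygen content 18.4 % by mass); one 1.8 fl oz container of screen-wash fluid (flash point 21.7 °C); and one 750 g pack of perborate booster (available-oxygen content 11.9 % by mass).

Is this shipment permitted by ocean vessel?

Bleaching compound: available-oxygen content 18.4 % by mass > 10 % by mass → Class 5.1 (Oxidizer).
Screen-wash fluid: flash point 21.7 °C ≤ 45 °C → Class 3 (Flammable Liquid).
Available-oxygen content 11.9 % by mass meets the Class 5.1 criterion (Oxidizer), so the perborate booster is Class 5.1.
Class 3 quantity: one 1.8 fl oz container = 53.28 mL.
53.28 mL exceeds the ocean vessel limit of 50 mL for Class 3.
Class 5.1 net quantity: 50 g + 750 g = 800 g.
Class 5.1 is Forbidden by ocean vessel.

No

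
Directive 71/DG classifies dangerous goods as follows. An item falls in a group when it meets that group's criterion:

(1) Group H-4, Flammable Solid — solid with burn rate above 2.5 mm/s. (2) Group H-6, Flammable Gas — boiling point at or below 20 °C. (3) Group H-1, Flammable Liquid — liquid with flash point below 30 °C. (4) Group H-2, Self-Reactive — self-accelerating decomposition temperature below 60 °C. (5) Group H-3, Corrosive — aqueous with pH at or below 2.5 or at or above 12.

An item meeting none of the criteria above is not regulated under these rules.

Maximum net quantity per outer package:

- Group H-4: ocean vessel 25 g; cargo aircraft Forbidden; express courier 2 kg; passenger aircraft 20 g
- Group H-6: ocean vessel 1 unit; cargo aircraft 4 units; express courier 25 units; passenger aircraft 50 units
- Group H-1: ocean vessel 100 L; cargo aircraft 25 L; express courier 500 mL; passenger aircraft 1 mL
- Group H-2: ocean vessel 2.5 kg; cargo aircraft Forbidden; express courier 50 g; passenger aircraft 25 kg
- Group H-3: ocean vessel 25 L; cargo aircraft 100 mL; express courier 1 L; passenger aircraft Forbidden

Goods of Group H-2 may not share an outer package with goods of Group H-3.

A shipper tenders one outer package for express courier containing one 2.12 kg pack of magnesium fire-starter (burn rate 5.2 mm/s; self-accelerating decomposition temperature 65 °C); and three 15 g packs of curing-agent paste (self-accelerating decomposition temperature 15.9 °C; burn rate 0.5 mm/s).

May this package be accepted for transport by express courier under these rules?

No

Burn rate 5.2 mm/s meets the Group H-4 criterion (Flammable Solid), so the magnesium fire-starter is Group H-4.
Curing-agent paste: self-accelerating decomposition temperature 15.9 °C < 60 °C → Group H-2 (Self-Reactive).
Group H-2 quantity: three 15 g packs = 45 g.
45 g is within the express courier limit of 50 g for Group H-2.
Group H-4 quantity: 2.12 kg.
That exceeds the Group H-4 express courier limit of 2 kg.
The segregation rule (Group H-2 with Group H-3) does not apply to Group H-2 with Group H-4.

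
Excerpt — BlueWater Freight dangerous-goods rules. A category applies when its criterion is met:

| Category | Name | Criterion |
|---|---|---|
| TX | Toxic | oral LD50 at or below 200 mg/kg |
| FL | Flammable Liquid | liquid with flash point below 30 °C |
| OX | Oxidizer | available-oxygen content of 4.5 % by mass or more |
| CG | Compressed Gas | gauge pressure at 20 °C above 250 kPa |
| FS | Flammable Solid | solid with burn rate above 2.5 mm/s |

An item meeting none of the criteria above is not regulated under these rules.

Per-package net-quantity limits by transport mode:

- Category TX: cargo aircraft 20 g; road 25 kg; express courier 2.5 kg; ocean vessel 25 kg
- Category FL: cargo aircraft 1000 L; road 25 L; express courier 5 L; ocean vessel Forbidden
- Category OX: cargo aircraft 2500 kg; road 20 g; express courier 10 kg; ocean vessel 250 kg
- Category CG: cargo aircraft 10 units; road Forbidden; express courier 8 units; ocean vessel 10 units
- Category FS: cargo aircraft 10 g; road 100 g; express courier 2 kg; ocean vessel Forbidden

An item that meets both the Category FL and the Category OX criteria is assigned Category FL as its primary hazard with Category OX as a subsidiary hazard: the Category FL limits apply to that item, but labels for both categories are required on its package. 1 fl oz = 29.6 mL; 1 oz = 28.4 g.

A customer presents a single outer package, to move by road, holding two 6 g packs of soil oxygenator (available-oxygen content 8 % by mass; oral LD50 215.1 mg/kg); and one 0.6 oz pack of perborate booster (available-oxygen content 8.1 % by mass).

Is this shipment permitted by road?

No

Soil oxygenator: available-oxygen content 8 % by mass ≥ 4.5 % by mass → Category OX (Oxidizer).
Available-oxygen content 8.1 % by mass meets the Category OX criterion (Oxidizer), so the perborate booster is Category OX.
Total Category OX: (two 6 g packs = 12 g) + (one 0.6 oz pack = 17.04 g) = 29.04 g.
29.04 g > 20 g (road limit, Category OX) — over the limit.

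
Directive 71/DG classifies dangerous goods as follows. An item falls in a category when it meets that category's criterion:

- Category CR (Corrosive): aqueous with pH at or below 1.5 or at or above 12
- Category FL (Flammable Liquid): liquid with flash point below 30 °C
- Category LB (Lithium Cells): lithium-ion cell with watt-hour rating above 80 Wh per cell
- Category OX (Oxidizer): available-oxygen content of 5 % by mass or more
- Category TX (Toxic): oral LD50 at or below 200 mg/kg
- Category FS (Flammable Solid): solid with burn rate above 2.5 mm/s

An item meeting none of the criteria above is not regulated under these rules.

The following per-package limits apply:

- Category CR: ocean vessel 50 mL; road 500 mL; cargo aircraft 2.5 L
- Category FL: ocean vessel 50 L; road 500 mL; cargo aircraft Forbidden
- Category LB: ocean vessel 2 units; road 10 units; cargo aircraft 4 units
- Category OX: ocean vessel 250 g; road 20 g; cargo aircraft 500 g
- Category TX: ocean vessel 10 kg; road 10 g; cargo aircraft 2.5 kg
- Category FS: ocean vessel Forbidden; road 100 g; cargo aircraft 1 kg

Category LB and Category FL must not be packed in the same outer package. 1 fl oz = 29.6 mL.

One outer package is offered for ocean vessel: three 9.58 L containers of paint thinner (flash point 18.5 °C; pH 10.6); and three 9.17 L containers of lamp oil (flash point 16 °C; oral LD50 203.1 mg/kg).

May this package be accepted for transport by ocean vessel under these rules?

No

Paint thinner: flash point 18.5 °C < 30 °C → Category FL (Flammable Liquid).
With flash point 16 °C (< 30 °C), the lamp oil falls in Category FL.
Total Category FL: (three 9.58 L containers = 28.74 L) + (three 9.17 L containers = 27.51 L) = 56.25 L.
That exceeds the Category FL ocean vessel limit of 50 L.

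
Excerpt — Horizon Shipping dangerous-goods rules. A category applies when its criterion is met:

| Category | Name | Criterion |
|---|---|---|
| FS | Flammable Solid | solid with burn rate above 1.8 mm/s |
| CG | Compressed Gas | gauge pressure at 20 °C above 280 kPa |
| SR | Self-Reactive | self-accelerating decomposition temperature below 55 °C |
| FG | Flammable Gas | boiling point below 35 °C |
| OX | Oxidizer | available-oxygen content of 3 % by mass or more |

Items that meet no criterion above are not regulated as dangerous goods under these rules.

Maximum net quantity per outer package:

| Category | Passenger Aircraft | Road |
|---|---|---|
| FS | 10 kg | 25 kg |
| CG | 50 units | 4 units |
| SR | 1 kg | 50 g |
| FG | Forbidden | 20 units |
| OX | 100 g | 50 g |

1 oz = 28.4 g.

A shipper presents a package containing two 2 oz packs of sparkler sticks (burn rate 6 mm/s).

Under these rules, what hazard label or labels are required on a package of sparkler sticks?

Category FS

With burn rate 6 mm/s (> 1.8 mm/s), the sparkler sticks fall in Category FS.
Only the Category FS label is required.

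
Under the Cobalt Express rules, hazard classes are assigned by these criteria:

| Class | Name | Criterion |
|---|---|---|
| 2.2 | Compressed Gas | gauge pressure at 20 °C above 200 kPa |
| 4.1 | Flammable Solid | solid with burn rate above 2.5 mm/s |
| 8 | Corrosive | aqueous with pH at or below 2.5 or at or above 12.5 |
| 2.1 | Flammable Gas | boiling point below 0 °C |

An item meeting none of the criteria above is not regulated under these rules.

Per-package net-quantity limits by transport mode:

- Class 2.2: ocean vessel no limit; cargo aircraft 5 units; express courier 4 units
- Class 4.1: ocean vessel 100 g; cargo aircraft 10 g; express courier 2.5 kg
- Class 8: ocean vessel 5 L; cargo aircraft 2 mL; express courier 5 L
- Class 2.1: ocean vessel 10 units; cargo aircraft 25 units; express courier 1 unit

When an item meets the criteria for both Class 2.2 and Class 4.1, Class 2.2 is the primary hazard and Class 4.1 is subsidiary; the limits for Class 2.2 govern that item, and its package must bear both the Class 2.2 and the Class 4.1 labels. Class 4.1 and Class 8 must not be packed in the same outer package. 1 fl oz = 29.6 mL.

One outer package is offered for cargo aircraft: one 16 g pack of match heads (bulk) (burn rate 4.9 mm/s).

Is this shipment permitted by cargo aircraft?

Match heads (bulk): burn rate 4.9 mm/s > 2.5 mm/s → Class 4.1 (Flammable Solid).
Class 4.1 quantity: 16 g.
16 g > 10 g (cargo aircraft limit, Class 4.1) — over the limit.

No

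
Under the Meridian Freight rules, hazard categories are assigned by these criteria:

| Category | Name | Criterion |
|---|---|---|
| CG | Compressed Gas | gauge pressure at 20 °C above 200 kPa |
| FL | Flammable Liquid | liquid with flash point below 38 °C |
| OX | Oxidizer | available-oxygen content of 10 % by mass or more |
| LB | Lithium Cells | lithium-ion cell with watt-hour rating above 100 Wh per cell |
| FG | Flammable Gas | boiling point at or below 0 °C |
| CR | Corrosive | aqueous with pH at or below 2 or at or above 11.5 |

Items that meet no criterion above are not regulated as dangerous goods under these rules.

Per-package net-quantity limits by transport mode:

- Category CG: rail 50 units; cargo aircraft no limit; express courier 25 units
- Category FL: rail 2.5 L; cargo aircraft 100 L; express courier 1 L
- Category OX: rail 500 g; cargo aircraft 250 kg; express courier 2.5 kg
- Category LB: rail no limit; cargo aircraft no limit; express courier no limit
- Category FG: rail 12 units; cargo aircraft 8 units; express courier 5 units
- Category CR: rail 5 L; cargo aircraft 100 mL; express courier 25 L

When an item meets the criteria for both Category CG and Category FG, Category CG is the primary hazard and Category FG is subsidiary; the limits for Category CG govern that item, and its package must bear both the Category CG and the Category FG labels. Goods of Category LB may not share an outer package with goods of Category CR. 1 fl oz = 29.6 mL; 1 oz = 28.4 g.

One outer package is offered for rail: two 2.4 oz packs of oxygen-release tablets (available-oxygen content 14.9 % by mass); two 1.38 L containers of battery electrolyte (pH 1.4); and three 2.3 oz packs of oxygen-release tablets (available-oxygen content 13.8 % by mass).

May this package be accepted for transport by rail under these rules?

Available-oxygen content 14.9 % by mass meets the Category OX criterion (Oxidizer), so the oxygen-release tablets are Category OX.
pH 1.4 meets the Category CR criterion (Corrosive), so the battery electrolyte is Category CR.
Oxygen-release tablets: available-oxygen content 13.8 % by mass ≥ 10 % by mass → Category OX (Oxidizer).
Total Category OX: (two 2.4 oz packs = 136.32 g) + (three 2.3 oz packs = 195.96 g) = 332.28 g.
That is within the Category OX rail limit of 500 g.
Category CR quantity: two 1.38 L containers = 2.76 L.
2.76 L is within the rail limit of 5 L for Category CR.
The segregation rule (Category LB with Category CR) does not apply to Category OX with Category CR.
Every hazard category is within its rail limit and no segregation rule is violated.

Yes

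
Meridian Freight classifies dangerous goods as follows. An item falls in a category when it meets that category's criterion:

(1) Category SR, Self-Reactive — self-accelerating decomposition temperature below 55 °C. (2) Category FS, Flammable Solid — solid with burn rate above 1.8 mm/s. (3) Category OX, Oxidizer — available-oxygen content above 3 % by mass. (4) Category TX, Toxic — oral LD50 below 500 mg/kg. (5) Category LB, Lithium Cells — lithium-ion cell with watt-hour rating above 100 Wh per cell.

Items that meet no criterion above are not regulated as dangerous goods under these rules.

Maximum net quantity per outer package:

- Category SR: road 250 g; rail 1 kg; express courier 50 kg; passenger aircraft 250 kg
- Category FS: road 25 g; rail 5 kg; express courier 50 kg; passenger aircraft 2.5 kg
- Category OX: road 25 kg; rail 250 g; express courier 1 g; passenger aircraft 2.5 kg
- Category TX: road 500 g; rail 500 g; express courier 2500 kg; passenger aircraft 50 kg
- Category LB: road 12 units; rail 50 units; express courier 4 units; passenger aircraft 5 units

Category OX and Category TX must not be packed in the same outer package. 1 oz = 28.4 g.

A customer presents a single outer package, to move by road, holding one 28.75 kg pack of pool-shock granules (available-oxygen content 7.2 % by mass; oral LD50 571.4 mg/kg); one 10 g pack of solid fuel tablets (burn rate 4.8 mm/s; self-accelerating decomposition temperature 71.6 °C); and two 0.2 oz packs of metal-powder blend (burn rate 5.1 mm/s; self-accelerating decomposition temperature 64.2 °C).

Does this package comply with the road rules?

No

Available-oxygen content 7.2 % by mass meets the Category OX criterion (Oxidizer), so the pool-shock granules are Category OX.
Burn rate 4.8 mm/s meets the Category FS criterion (Flammable Solid), so the solid fuel tablets are Category FS.
Metal-powder blend: burn rate 5.1 mm/s > 1.8 mm/s → Category FS (Flammable Solid).
Category OX quantity: 28.75 kg.
That exceeds the Category OX road limit of 25 kg.
Total Category FS: 10 g + (two 0.2 oz packs = 11.36 g) = 21.36 g.
21.36 g is within the road limit of 25 g for Category FS.
The segregation rule (Category OX with Category TX) does not apply to Category OX with Category FS.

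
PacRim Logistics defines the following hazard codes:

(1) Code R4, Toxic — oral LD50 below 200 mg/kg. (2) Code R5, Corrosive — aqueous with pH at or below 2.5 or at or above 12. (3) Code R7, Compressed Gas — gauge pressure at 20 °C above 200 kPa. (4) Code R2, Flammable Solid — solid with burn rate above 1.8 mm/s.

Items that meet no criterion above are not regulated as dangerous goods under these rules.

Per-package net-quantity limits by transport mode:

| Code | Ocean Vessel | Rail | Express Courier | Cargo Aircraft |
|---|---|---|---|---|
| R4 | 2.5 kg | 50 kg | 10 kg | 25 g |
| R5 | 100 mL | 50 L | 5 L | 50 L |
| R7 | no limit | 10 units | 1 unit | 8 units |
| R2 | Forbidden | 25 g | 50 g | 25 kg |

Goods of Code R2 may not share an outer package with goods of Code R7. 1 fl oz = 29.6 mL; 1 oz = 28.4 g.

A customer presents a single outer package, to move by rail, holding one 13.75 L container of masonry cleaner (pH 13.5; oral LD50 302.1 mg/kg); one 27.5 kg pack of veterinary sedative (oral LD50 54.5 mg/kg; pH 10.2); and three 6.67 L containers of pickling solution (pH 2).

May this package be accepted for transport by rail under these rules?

Yes

The masonry cleaner has pH 13.5, which is ≥ 12, so it is Code R5 (Corrosive).
Oral LD50 54.5 mg/kg meets the Code R4 criterion (Toxic), so the veterinary sedative is Code R4.
With pH 2 (≤ 2.5), the pickling solution falls in Code R5.
Code R4 quantity: 27.5 kg.
That is within the Code R4 rail limit of 50 kg.
Total Code R5: 13.75 L + (three 6.67 L containers = 20.01 L) = 33.76 L.
That is within the Code R5 rail limit of 50 L.
The segregation rule (Code R2 with Code R7) does not apply to Code R4 with Code R5.
Every hazard code is within its rail limit and no segregation rule is violated.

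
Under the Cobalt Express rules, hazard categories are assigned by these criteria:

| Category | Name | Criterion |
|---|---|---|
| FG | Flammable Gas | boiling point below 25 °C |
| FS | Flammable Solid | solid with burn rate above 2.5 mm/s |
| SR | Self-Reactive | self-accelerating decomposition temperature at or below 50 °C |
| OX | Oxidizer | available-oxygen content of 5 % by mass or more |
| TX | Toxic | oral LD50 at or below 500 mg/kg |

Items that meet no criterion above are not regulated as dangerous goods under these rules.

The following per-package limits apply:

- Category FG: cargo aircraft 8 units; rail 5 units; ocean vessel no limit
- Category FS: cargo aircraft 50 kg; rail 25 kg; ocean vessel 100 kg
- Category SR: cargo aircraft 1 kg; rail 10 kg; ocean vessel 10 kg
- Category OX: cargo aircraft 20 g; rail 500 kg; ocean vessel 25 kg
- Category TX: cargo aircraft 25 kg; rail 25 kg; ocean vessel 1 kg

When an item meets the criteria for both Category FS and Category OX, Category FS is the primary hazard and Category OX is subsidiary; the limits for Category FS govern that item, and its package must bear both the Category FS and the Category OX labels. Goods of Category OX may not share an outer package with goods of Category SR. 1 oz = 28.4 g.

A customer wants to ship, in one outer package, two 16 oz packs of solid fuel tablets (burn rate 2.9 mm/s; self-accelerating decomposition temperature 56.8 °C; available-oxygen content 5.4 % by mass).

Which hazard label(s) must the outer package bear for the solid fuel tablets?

Category FS and OX

The solid fuel tablets have burn rate 2.9 mm/s, which is > 2.5 mm/s, so they are Category FS (Flammable Solid).
The solid fuel tablets have available-oxygen content 5.4 % by mass, which is ≥ 5 % by mass, so they are Category OX (Oxidizer).
By the precedence rule Category FS is primary and Category OX is subsidiary, and that rule requires both labels on the package.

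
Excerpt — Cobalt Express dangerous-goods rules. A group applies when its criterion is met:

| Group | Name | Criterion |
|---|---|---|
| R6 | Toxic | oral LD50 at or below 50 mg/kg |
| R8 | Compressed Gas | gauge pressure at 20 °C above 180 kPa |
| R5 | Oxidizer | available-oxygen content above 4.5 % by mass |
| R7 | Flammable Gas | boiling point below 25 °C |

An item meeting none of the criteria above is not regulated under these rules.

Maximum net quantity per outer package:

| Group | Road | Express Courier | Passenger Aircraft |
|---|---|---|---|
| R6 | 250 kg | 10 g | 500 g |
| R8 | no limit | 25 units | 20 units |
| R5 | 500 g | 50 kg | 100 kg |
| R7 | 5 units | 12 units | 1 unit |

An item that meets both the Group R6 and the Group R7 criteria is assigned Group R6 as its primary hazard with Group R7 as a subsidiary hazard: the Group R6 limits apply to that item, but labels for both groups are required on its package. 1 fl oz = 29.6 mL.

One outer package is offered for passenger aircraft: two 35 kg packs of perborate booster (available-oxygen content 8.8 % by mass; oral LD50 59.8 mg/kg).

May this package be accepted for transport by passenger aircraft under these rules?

Yes

Perborate booster: available-oxygen content 8.8 % by mass > 4.5 % by mass → Group R5 (Oxidizer).
Group R5 quantity: two 35 kg packs = 70 kg.
70 kg ≤ 100 kg (passenger aircraft limit, Group R5) — within limit.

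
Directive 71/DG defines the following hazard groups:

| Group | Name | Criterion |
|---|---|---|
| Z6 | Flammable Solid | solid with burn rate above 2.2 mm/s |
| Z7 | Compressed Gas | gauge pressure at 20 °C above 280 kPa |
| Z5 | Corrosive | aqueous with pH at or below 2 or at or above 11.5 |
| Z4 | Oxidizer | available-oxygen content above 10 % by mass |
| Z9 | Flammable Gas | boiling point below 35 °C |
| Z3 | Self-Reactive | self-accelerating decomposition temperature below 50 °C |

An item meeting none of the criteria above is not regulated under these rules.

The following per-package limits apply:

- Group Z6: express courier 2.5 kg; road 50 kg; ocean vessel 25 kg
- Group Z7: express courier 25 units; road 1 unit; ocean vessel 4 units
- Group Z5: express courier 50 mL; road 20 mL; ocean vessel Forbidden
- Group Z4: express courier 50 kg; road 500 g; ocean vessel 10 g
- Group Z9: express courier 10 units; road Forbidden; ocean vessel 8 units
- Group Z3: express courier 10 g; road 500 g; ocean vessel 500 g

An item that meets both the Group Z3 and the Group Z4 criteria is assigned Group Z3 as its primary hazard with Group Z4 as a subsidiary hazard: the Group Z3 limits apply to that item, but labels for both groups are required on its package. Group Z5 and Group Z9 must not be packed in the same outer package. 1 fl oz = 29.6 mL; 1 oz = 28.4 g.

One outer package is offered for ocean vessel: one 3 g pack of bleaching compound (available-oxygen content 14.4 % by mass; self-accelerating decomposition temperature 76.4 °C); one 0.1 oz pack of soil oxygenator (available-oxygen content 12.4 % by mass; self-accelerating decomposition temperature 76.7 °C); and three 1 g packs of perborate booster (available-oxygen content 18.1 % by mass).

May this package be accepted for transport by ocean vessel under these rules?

Yes

With available-oxygen content 14.4 % by mass (> 10 % by mass), the bleaching compound falls in Group Z4.
Soil oxygenator: available-oxygen content 12.4 % by mass > 10 % by mass → Group Z4 (Oxidizer).
Available-oxygen content 18.1 % by mass meets the Group Z4 criterion (Oxidizer), so the perborate booster is Group Z4.
Group Z4 net quantity: 3 g + (one 0.1 oz pack = 2.84 g) + (three 1 g packs = 3 g) = 8.84 g.
8.84 g is within the ocean vessel limit of 10 g for Group Z4.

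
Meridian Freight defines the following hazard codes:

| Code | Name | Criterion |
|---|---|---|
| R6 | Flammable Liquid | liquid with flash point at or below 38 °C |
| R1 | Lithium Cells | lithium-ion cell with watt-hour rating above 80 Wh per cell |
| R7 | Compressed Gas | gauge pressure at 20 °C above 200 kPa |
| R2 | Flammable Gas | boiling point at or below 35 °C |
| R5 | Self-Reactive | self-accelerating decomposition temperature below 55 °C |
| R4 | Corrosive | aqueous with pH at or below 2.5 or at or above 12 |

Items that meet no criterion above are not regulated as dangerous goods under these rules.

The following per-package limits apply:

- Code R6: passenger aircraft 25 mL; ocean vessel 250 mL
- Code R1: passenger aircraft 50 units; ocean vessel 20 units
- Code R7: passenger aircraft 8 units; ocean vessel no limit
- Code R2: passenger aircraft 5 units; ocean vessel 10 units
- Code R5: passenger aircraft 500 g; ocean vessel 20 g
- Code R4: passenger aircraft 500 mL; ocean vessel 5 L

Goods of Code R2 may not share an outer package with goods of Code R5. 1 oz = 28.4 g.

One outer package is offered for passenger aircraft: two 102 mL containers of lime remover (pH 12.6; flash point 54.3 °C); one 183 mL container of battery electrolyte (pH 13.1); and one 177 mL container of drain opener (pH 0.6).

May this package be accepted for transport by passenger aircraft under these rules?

The lime remover has pH 12.6, which is ≥ 12, so it is Code R4 (Corrosive).
pH 13.1 meets the Code R4 criterion (Corrosive), so the battery electrolyte is Code R4.
pH 0.6 meets the Code R4 criterion (Corrosive), so the drain opener is Code R4.
Total Code R4: (two 102 mL containers = 204 mL) + 183 mL + 177 mL = 564 mL.
564 mL exceeds the passenger aircraft limit of 500 mL for Code R4.

No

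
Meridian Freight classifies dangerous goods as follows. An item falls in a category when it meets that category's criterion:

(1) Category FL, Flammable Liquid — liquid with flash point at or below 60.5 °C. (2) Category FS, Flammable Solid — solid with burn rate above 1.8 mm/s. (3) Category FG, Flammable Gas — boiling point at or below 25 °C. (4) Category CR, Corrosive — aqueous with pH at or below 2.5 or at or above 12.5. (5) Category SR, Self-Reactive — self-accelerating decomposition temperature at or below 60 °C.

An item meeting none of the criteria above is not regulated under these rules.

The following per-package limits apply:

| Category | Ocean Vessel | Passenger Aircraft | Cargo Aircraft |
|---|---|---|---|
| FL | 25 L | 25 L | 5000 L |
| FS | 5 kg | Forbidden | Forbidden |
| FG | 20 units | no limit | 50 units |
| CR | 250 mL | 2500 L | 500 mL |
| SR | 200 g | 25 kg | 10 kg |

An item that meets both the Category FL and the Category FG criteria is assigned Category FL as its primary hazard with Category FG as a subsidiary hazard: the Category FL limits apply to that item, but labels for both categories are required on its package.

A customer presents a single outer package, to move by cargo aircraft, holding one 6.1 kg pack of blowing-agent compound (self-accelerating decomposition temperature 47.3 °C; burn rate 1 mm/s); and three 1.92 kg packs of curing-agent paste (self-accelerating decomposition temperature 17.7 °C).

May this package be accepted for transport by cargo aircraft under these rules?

With self-accelerating decomposition temperature 47.3 °C (≤ 60 °C), the blowing-agent compound falls in Category SR.
The curing-agent paste has self-accelerating decomposition temperature 17.7 °C, which is ≤ 60 °C, so it is Category SR (Self-Reactive).
Total Category SR: 6.1 kg + (three 1.92 kg packs = 5.76 kg) = 11.86 kg.
11.86 kg > 10 kg (cargo aircraft limit, Category SR) — over the limit.

No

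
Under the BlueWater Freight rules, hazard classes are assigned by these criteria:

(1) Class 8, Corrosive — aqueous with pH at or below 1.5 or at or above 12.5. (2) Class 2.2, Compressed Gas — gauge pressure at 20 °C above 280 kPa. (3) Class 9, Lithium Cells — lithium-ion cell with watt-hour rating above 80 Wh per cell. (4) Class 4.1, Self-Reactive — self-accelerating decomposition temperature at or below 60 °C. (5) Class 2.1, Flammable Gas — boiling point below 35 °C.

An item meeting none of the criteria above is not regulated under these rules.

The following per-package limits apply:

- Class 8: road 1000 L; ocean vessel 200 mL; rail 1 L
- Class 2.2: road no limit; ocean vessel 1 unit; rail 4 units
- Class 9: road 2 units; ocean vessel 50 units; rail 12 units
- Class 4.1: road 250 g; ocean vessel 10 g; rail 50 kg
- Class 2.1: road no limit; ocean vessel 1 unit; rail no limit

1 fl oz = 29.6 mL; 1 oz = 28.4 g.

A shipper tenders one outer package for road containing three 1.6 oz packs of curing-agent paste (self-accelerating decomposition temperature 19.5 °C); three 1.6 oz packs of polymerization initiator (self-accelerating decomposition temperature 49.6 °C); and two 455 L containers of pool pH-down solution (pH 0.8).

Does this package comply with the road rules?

Curing-agent paste: self-accelerating decomposition temperature 19.5 °C ≤ 60 °C → Class 4.1 (Self-Reactive).
With self-accelerating decomposition temperature 49.6 °C (≤ 60 °C), the polymerization initiator falls in Class 4.1.
Pool pH-down solution: pH 0.8 ≤ 1.5 → Class 8 (Corrosive).
Class 8 quantity: two 455 L containers = 910 L.
910 L is within the road limit of 1000 L for Class 8.
Total Class 4.1: (three 1.6 oz packs = 136.32 g) + (three 1.6 oz packs = 136.32 g) = 272.64 g.
272.64 g exceeds the road limit of 250 g for Class 4.1.

No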